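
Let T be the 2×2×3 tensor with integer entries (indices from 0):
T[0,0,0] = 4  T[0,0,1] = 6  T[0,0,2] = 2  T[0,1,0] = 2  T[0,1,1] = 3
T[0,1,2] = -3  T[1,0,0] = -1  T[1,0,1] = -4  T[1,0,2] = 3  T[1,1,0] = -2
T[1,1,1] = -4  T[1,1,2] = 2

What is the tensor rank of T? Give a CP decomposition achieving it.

Lower bound: the mode-3 unfolding of T (rows indexed by k, columns by (i,j) = (0,0), (0,1), (1,0), (1,1)) is [[4, 2, -1, -2], [6, 3, -4, -4], [2, -3, 3, 2]].
There the 3×3 minor on rows k ∈ {0, 1, 2}, columns (i,j) ∈ {(0,0), (0,1), (1,0)} is det [[4, 2, -1], [6, 3, -4], [2, -3, 3]] = -40 ≠ 0, so this unfolding has rank ≥ 3; CP rank is at least every unfolding rank, so rank(T) ≥ 3. (Unfolding ranks only ever bound the CP rank from below — rank(T) can be strictly larger than all of them — so the matching upper bound has to come from an explicit 3-term decomposition.)
Upper bound: T is a sum of 3 rank-1 terms, T = [1, -1] ⊗ [1, 1] ⊗ [2, 4, -2] + [1, 0] ⊗ [2, -1] ⊗ [0, 1, 1] + [2, 1] ⊗ [1, 0] ⊗ [1, 0, 1] (written with every a and b primitive with positive leading entry and the scale carried by c; CP decompositions are not unique, and this one is verified by expanding entrywise), so rank(T) ≤ 3.
These bounds meet, so rank(T) = 3.
Check entry T[1,0,2] = 3: (-1)·(1)·(-2) + (0)·(2)·(1) + (1)·(1)·(1) = 3.

rank(T) = 3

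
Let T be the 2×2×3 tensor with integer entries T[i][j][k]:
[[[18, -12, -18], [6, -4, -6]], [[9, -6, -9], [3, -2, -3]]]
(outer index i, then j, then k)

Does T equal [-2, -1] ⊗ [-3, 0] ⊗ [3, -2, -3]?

No

Reconstruct entry (0,1,0) from the claimed factors: Σₗ aₗ[0]bₗ[1]cₗ[0] = (-2)·(0)·(3) = 0, but T[0,1,0] = 6. The claim is false.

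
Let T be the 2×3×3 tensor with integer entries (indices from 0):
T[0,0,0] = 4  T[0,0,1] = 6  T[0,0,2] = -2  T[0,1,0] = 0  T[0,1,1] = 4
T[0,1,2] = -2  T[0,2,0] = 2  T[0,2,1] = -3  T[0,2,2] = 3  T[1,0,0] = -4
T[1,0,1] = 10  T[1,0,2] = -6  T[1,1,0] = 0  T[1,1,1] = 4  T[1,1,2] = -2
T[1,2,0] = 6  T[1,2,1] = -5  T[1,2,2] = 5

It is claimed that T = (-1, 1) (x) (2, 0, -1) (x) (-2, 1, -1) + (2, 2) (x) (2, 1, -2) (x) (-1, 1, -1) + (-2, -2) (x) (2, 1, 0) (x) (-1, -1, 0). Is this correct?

Reconstruct entrywise from the claimed factors. For example, T[1,2,2] = 5 and Σₗ aₗ[1]bₗ[2]cₗ[2] = (1)·(-1)·(-1) + (2)·(-2)·(-1) + (-2)·(0)·(0) = 5; checking all 18 entries, every one matches. The claim holds.

Yes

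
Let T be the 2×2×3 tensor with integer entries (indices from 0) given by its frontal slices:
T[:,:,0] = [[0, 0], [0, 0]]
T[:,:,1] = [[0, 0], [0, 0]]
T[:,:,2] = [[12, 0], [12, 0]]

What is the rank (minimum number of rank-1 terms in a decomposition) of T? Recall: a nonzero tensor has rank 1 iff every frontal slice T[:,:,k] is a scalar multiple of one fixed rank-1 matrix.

Lower bound: T ≠ 0 (e.g. T[0,0,2] = 12), so rank(T) ≥ 1.
Upper bound: the mode-1 fibre T[:,0,2] = [12, 12] gives a = [1, 1] (primitive direction); the mode-2 fibre T[0,:,2] = [12, 0] gives b = [1, 0]; then c[k] = T[0,0,k] / (a[0]·b[0]) = [0, 0, 12] / 1 = [0, 0, 12].
Expanding [1, 1] ⊗ [1, 0] ⊗ [0, 0, 12] reproduces all 12 entries of T, so T = [1, 1] ⊗ [1, 0] ⊗ [0, 0, 12] and rank(T) ≤ 1.
These bounds meet, so rank(T) = 1.

1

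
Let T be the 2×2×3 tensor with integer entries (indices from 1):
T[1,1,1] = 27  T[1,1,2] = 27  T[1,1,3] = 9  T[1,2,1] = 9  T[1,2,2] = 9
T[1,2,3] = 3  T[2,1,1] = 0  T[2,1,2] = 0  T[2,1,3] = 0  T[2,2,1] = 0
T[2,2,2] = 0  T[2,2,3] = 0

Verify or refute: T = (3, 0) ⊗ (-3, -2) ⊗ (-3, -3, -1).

Reconstruct entry (1,2,1) from the claimed factors: Σₗ aₗ[1]bₗ[2]cₗ[1] = (3)·(-2)·(-3) = 18, but T[1,2,1] = 9. The claim is false.

No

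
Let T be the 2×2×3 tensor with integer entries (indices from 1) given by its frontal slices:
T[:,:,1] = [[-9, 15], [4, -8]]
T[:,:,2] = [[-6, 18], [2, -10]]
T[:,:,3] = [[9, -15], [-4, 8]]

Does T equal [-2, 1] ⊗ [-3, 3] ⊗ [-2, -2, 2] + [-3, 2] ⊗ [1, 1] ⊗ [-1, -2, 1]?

Reconstruct entrywise from the claimed factors. For example, T[1,1,2] = -6 and Σₗ aₗ[1]bₗ[1]cₗ[2] = (-2)·(-3)·(-2) + (-3)·(1)·(-2) = -6; checking all 12 entries, every one matches. The claim holds.

Yes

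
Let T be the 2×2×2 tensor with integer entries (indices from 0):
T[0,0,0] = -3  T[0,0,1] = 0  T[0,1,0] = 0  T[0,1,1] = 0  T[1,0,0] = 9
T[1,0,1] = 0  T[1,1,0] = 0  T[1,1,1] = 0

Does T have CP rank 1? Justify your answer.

If T = a ⊗ b ⊗ c then every fibre of T is a multiple of the corresponding factor, so read the factors off the fibres through the nonzero entry T[0,0,0] = -3.
The mode-1 fibre T[:,0,0] = [-3, 9] gives a = [1, -3] (primitive direction); the mode-2 fibre T[0,:,0] = [-3, 0] gives b = [1, 0]; then c[k] = T[0,0,k] / (a[0]·b[0]) = [-3, 0] / 1 = [-3, 0].
Expanding [1, -3] ⊗ [1, 0] ⊗ [-3, 0] reproduces all 8 entries of T, so T = [1, -3] ⊗ [1, 0] ⊗ [-3, 0] and rank(T) ≤ 1.
Equivalently every frontal slice T[:,:,k] is c[k] times the rank-1 matrix [1, -3] ⊗ [1, 0]. So T has rank 1 (it is nonzero).

Yes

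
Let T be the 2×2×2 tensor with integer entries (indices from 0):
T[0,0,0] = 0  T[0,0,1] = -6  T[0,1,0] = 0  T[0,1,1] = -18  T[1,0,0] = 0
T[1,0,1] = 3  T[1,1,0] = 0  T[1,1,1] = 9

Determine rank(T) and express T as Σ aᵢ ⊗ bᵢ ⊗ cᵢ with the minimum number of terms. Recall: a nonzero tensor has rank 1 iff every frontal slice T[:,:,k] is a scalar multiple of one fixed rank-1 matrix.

rank(T) = 1

Lower bound: T ≠ 0 (e.g. T[0,0,1] = -6), so rank(T) ≥ 1.
Upper bound: if T = a ⊗ b ⊗ c then every fibre of T is a multiple of the corresponding factor, so read the factors off the fibres through the nonzero entry T[0,0,1] = -6.
The mode-1 fibre T[:,0,1] = [-6, 3] gives a = (2, -1) (primitive direction); the mode-2 fibre T[0,:,1] = [-6, -18] gives b = (1, 3); then c[k] = T[0,0,k] / (a[0]·b[0]) = [0, -6] / 2 = (0, -3).
Expanding (2, -1) ⊗ (1, 3) ⊗ (0, -3) reproduces all 8 entries of T, so T = (2, -1) ⊗ (1, 3) ⊗ (0, -3) and rank(T) ≤ 1.
These bounds meet, so rank(T) = 1.
Check entry T[0,0,1] = -6: (2)·(1)·(-3) = -6.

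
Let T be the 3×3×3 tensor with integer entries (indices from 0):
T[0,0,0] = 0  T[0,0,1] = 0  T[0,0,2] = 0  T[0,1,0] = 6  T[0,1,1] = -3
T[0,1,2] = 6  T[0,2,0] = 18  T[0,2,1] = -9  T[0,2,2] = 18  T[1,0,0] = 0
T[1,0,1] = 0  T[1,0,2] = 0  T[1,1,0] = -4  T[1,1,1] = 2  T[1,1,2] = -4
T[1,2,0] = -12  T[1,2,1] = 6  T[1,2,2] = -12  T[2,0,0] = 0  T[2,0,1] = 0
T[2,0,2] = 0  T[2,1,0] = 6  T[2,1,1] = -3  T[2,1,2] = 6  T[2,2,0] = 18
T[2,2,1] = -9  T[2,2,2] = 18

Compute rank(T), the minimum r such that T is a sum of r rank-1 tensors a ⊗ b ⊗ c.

Lower bound: T ≠ 0 (e.g. T[0,1,0] = 6), so rank(T) ≥ 1.
Upper bound: if T = a ⊗ b ⊗ c then every fibre of T is a multiple of the corresponding factor, so read the factors off the fibres through the nonzero entry T[0,1,0] = 6.
The mode-1 fibre T[:,1,0] = [6, -4, 6] gives a = [3, -2, 3] (primitive direction); the mode-2 fibre T[0,:,0] = [0, 6, 18] gives b = [0, 1, 3]; then c[k] = T[0,1,k] / (a[0]·b[1]) = [6, -3, 6] / 3 = [2, -1, 2].
Expanding [3, -2, 3] ⊗ [0, 1, 3] ⊗ [2, -1, 2] reproduces all 27 entries of T, so T = [3, -2, 3] ⊗ [0, 1, 3] ⊗ [2, -1, 2] and rank(T) ≤ 1.
These bounds meet, so rank(T) = 1.

1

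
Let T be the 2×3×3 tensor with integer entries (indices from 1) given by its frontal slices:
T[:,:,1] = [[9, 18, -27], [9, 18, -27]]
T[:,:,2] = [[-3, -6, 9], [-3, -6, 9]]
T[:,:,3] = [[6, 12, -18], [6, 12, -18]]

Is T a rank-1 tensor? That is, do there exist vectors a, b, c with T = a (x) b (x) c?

The mode-1 fibre T[:,1,1] = [9, 9] gives a = (1, 1) (primitive direction); the mode-2 fibre T[1,:,1] = [9, 18, -27] gives b = (1, 2, -3); then c[k] = T[1,1,k] / (a[1]·b[1]) = [9, -3, 6] / 1 = (9, -3, 6).
Expanding (1, 1) (x) (1, 2, -3) (x) (9, -3, 6) reproduces all 18 entries of T, so T = (1, 1) (x) (1, 2, -3) (x) (9, -3, 6) and rank(T) ≤ 1.
Equivalently every frontal slice T[:,:,k] is c[k] times the rank-1 matrix (1, 1) (x) (1, 2, -3). So T has rank 1 (it is nonzero).

Yes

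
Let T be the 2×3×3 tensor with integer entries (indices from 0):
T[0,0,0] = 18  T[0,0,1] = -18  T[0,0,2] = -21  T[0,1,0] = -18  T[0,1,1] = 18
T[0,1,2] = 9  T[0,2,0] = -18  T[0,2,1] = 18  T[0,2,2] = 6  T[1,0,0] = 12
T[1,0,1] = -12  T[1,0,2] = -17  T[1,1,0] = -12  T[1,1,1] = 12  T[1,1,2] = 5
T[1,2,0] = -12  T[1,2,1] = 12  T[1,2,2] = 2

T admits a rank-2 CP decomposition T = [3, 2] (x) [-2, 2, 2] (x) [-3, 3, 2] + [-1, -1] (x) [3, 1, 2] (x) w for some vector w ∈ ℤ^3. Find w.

w = [0, 0, 3]

Subtract the known terms from T to get the rank-1 residual R = [-1, -1] (x) [3, 1, 2] (x) w, so R[i,j,k] = a[i]·b[j]·w[k]. Pick indices with nonzero a[0]·b[0] = (-1)·(3) = -3. Only the fibre through (0,0,·) is needed: R[0,0,:] = T[0,0,:] − Σₗ aₗ[0]bₗ[0]cₗ = [18, -18, -21] − (3)·(-2)·[-3, 3, 2] = [0, 0, -9]. Then w[k] = R[0,0,k] / -3 for each k, giving w = [0, 0, -9] / -3 = [0, 0, 3].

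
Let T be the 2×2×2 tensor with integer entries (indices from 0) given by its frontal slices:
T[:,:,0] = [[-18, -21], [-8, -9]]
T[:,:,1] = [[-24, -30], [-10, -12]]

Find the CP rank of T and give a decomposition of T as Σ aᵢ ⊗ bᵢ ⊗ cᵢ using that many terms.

rank(T) = 2

Lower bound: the mode-3 unfolding of T (rows indexed by k, columns by (i,j) = (0,0), (0,1), (1,0), (1,1)) is [[-18, -21, -8, -9], [-24, -30, -10, -12]].
There the 2×2 minor on rows k ∈ {0, 1}, columns (i,j) ∈ {(0,0), (0,1)} is det [[-18, -21], [-24, -30]] = 36 ≠ 0, so this unfolding has rank ≥ 2; CP rank is at least every unfolding rank, so rank(T) ≥ 2. (Unfolding ranks only ever bound the CP rank from below — rank(T) can be strictly larger than all of them — so the matching upper bound has to come from an explicit 2-term decomposition.)
Upper bound — finding two terms. Write S_k = T[:,:,k] for the frontal slices: S₀ = [[-18, -21], [-8, -9]], S₁ = [[-24, -30], [-10, -12]].
If T = a₁ ⊗ b₁ ⊗ c₁ + a₂ ⊗ b₂ ⊗ c₂ then each S_k = c₁[k]·a₁b₁ᵀ + c₂[k]·a₂b₂ᵀ. S₀ and S₁ are linearly independent, so a₁b₁ᵀ and a₂b₂ᵀ must span the same plane of matrices: they are the rank-1 matrices of the form x·S₀ + y·S₁.
det(x·S₀ + y·S₁) is −6·x² − 18·xy − 12·y² = (-6)·(x + 2·y)(x + y), vanishing at (x:y) = (2:-1) and (1:-1).
M₁ = 2·S₀ − S₁ = [[-12, -12], [-6, -6]] = (-6)·[2, 1][1, 1]ᵀ and M₂ = S₀ − S₁ = [[6, 9], [2, 3]] = [3, 1][2, 3]ᵀ, so take a₁ = [2, 1], b₁ = [1, 1], a₂ = [3, 1], b₂ = [2, 3].
Each slice is an integer combination of E₁ = a₁b₁ᵀ and E₂ = a₂b₂ᵀ: S₀ = −6·E₁ − E₂, S₁ = −6·E₁ − 2·E₂; reading off coefficients, c₁ = [-6, -6] and c₂ = [-1, -2].
Hence T = [2, 1] ⊗ [1, 1] ⊗ [-6, -6] + [3, 1] ⊗ [2, 3] ⊗ [-1, -2], so rank(T) ≤ 2.
These bounds meet, so rank(T) = 2.
Check entry T[0,1,1] = -30: (2)·(1)·(-6) + (3)·(3)·(-2) = -30.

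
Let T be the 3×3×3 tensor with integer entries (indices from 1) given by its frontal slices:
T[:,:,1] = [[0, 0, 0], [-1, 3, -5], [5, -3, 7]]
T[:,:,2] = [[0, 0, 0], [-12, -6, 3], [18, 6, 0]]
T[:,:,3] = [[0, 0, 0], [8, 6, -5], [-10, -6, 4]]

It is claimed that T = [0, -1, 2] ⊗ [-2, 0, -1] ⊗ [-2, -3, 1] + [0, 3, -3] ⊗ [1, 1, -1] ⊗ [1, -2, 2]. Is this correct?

Yes

Reconstruct entrywise from the claimed factors. For example, T[1,2,1] = 0 and Σₗ aₗ[1]bₗ[2]cₗ[1] = (0)·(0)·(-2) + (0)·(1)·(1) = 0; checking all 27 entries, every one matches. The claim holds.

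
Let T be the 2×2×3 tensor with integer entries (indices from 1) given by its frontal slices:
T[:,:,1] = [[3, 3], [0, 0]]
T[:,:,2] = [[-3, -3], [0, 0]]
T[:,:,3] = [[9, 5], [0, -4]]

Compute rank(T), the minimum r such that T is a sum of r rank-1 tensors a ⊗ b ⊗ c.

2

Lower bound: in the mode-1 unfolding of T (rows indexed by i, columns by (j,k)) the 2×2 minor on rows i ∈ {1, 2}, columns (j,k) ∈ {(1,1), (2,3)} is det [[3, 5], [0, -4]] = -12 ≠ 0, so that unfolding has rank ≥ 2 and hence rank(T) ≥ 2 (CP rank is at least every unfolding rank, though it can be larger).
Upper bound: with S_k = T[:,:,k], the two rank-1 terms a₁b₁ᵀ, a₂b₂ᵀ are the rank-1 members of the pencil x·S₁ + y·S₃.
det(x·S₁ + y·S₃) is −12·xy − 36·y² = (-12)·(x + 3·y)(y), vanishing at (x:y) = (3:-1) and (1:0).
M₁ = 3·S₁ − S₃ = [[0, 4], [0, 4]] = 4·[1, 1][0, 1]ᵀ and M₂ = S₁ = [[3, 3], [0, 0]] = 3·[1, 0][1, 1]ᵀ, so take a₁ = [1, 1], b₁ = [0, 1], a₂ = [1, 0], b₂ = [1, 1].
Each slice is an integer combination of E₁ = a₁b₁ᵀ and E₂ = a₂b₂ᵀ: S₁ = 3·E₂, S₂ = −3·E₂, S₃ = −4·E₁ + 9·E₂; reading off coefficients, c₁ = [0, 0, -4] and c₂ = [3, -3, 9].
Hence T = [1, 1] ⊗ [0, 1] ⊗ [0, 0, -4] + [1, 0] ⊗ [1, 1] ⊗ [3, -3, 9], so rank(T) ≤ 2.
These bounds meet, so rank(T) = 2.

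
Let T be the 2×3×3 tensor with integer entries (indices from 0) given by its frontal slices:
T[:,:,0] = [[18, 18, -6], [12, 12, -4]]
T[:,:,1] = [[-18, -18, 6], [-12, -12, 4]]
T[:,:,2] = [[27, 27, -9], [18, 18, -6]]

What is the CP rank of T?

1

Lower bound: T ≠ 0 (e.g. T[0,0,0] = 18), so rank(T) ≥ 1.
Upper bound: the mode-1 fibre T[:,0,0] = [18, 12] gives a = (3, 2) (primitive direction); the mode-2 fibre T[0,:,0] = [18, 18, -6] gives b = (3, 3, -1); then c[k] = T[0,0,k] / (a[0]·b[0]) = [18, -18, 27] / 9 = (2, -2, 3).
Expanding (3, 2) ⊗ (3, 3, -1) ⊗ (2, -2, 3) reproduces all 18 entries of T, so T = (3, 2) ⊗ (3, 3, -1) ⊗ (2, -2, 3) and rank(T) ≤ 1.
These bounds meet, so rank(T) = 1.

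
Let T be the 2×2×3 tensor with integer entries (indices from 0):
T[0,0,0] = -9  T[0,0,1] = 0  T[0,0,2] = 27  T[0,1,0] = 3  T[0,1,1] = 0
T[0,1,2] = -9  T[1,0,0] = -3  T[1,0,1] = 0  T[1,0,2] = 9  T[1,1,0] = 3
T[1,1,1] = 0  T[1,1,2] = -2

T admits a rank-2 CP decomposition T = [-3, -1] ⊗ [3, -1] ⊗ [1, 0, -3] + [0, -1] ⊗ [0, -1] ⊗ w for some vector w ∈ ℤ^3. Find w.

w = [2, 0, 1]

Subtract the known terms from T to get the rank-1 residual R = [0, -1] ⊗ [0, -1] ⊗ w, so R[i,j,k] = a[i]·b[j]·w[k]. Pick indices with nonzero a[1]·b[1] = (-1)·(-1) = 1. Only the fibre through (1,1,·) is needed: R[1,1,:] = T[1,1,:] − Σₗ aₗ[1]bₗ[1]cₗ = [3, 0, -2] − (-1)·(-1)·[1, 0, -3] = [2, 0, 1]. Then w[k] = R[1,1,k] / 1 for each k, giving w = [2, 0, 1] / 1 = [2, 0, 1].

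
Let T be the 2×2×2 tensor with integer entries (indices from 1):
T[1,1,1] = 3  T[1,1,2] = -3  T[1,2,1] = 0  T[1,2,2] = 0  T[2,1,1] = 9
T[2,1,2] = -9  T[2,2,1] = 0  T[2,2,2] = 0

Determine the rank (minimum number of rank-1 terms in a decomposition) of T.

Lower bound: T ≠ 0 (e.g. T[1,1,1] = 3), so rank(T) ≥ 1.
Upper bound: if T = a ⊗ b ⊗ c then every fibre of T is a multiple of the corresponding factor, so read the factors off the fibres through the nonzero entry T[1,1,1] = 3.
The mode-1 fibre T[:,1,1] = [3, 9] gives a = (1, 3) (primitive direction); the mode-2 fibre T[1,:,1] = [3, 0] gives b = (1, 0); then c[k] = T[1,1,k] / (a[1]·b[1]) = [3, -3] / 1 = (3, -3).
Expanding (1, 3) ⊗ (1, 0) ⊗ (3, -3) reproduces all 8 entries of T, so T = (1, 3) ⊗ (1, 0) ⊗ (3, -3) and rank(T) ≤ 1.
These bounds meet, so rank(T) = 1.
Check entry T[1,1,1] = 3: (1)·(1)·(3) = 3.

1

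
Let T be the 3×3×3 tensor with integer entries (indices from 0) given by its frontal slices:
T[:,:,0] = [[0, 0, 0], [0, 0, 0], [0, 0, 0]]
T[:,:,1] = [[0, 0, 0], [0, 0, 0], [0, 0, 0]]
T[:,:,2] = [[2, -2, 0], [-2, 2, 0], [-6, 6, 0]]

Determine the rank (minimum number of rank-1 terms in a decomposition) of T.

Lower bound: T ≠ 0 (e.g. T[0,0,2] = 2), so rank(T) ≥ 1.
Upper bound: the mode-1 fibre T[:,0,2] = [2, -2, -6] gives a = [1, -1, -3] (primitive direction); the mode-2 fibre T[0,:,2] = [2, -2, 0] gives b = [1, -1, 0]; then c[k] = T[0,0,k] / (a[0]·b[0]) = [0, 0, 2] / 1 = [0, 0, 2].
Expanding [1, -1, -3] (x) [1, -1, 0] (x) [0, 0, 2] reproduces all 27 entries of T, so T = [1, -1, -3] (x) [1, -1, 0] (x) [0, 0, 2] and rank(T) ≤ 1.
These bounds meet, so rank(T) = 1.

1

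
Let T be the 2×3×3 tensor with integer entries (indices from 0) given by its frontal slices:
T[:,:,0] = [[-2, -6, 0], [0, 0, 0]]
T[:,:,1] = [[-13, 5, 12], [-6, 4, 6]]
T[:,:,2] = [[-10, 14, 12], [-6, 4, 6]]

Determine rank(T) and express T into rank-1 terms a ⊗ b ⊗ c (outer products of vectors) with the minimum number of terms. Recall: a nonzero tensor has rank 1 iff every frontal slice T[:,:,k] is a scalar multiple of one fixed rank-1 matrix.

Lower bound: the mode-2 unfolding of T (rows indexed by j, columns by (i,k) = (0,0), (0,1), (0,2), (1,0), (1,1), (1,2)) is [[-2, -13, -10, 0, -6, -6], [-6, 5, 14, 0, 4, 4], [0, 12, 12, 0, 6, 6]].
There the 2×2 minor on rows j ∈ {0, 1}, columns (i,k) ∈ {(0,0), (0,1)} is det [[-2, -13], [-6, 5]] = -88 ≠ 0, so this unfolding has rank ≥ 2; CP rank is at least every unfolding rank, so rank(T) ≥ 2. (Unfolding ranks only ever bound the CP rank from below — rank(T) can be strictly larger than all of them — so the matching upper bound has to come from an explicit 2-term decomposition.)
Upper bound — finding two terms. Write S_k = T[:,:,k] for the frontal slices: S₀ = [[-2, -6, 0], [0, 0, 0]], S₁ = [[-13, 5, 12], [-6, 4, 6]], S₂ = [[-10, 14, 12], [-6, 4, 6]].
If T = a₁ ⊗ b₁ ⊗ c₁ + a₂ ⊗ b₂ ⊗ c₂ then each S_k = c₁[k]·a₁b₁ᵀ + c₂[k]·a₂b₂ᵀ. S₀ and S₁ are linearly independent, so a₁b₁ᵀ and a₂b₂ᵀ must span the same plane of matrices: they are the rank-1 matrices of the form x·S₀ + y·S₁.
The 2×2 minor of x·S₀ + y·S₁ on rows {0,1}, columns {0,1} is −44·xy − 22·y² = (-22)·(y)(2·x + y), vanishing at (x:y) = (1:0) and (1:-2).
M₁ = S₀ = [[-2, -6, 0], [0, 0, 0]] = (-2)·(1, 0)(1, 3, 0)ᵀ and M₂ = S₀ − 2·S₁ = [[24, -16, -24], [12, -8, -12]] = 4·(2, 1)(3, -2, -3)ᵀ, so take a₁ = (1, 0), b₁ = (1, 3, 0), a₂ = (2, 1), b₂ = (3, -2, -3).
Each slice is an integer combination of E₁ = a₁b₁ᵀ and E₂ = a₂b₂ᵀ: S₀ = −2·E₁, S₁ = −E₁ − 2·E₂, S₂ = 2·E₁ − 2·E₂; reading off coefficients, c₁ = (-2, -1, 2) and c₂ = (0, -2, -2).
Hence T = (1, 0) ⊗ (1, 3, 0) ⊗ (-2, -1, 2) + (2, 1) ⊗ (3, -2, -3) ⊗ (0, -2, -2), so rank(T) ≤ 2.
These bounds meet, so rank(T) = 2.
Check entry T[0,0,0] = -2: (1)·(1)·(-2) + (2)·(3)·(0) = -2.

rank(T) = 2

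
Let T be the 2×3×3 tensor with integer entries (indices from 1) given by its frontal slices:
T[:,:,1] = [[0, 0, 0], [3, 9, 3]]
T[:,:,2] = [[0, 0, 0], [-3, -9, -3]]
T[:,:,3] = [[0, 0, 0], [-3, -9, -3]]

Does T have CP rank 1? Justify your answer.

If T = a (x) b (x) c then every fibre of T is a multiple of the corresponding factor, so read the factors off the fibres through the nonzero entry T[2,1,1] = 3.
The mode-1 fibre T[:,1,1] = [0, 3] gives a = [0, 1] (primitive direction); the mode-2 fibre T[2,:,1] = [3, 9, 3] gives b = [1, 3, 1]; then c[k] = T[2,1,k] / (a[2]·b[1]) = [3, -3, -3] / 1 = [3, -3, -3].
Expanding [0, 1] (x) [1, 3, 1] (x) [3, -3, -3] reproduces all 18 entries of T, so T = [0, 1] (x) [1, 3, 1] (x) [3, -3, -3] and rank(T) ≤ 1.
Equivalently every frontal slice T[:,:,k] is c[k] times the rank-1 matrix [0, 1] (x) [1, 3, 1]. So T has rank 1 (it is nonzero).

Yes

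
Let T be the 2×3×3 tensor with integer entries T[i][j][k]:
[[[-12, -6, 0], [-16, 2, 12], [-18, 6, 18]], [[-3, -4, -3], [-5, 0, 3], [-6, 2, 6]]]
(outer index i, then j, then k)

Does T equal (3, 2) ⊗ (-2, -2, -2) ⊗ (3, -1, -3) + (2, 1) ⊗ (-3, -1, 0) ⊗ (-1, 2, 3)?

Reconstruct entry (1,0,0) from the claimed factors: Σₗ aₗ[1]bₗ[0]cₗ[0] = (2)·(-2)·(3) + (1)·(-3)·(-1) = -9, but T[1,0,0] = -3. The claim is false.

No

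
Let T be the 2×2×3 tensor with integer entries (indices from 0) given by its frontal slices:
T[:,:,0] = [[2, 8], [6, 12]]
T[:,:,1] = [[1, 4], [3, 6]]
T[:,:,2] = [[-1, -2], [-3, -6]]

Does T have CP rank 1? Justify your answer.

The mode-1 unfolding of T (rows indexed by i, columns by (j,k) = (0,0), (0,1), (0,2), (1,0), (1,1), (1,2)) is [[2, 1, -1, 8, 4, -2], [6, 3, -3, 12, 6, -6]].
There the 2×2 minor on rows i ∈ {0, 1}, columns (j,k) ∈ {(0,0), (1,0)} is det [[2, 8], [6, 12]] = -24 ≠ 0, so this unfolding has rank ≥ 2; CP rank is at least every unfolding rank, so rank(T) ≥ 2.
In particular rank(T) ≥ 2 > 1, so T is not rank-1.

No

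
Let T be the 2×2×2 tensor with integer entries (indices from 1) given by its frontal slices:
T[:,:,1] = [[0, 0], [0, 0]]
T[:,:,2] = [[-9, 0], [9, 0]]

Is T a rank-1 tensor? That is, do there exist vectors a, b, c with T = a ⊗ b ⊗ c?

Yes

The mode-1 fibre T[:,1,2] = [-9, 9] gives a = (1, -1) (primitive direction); the mode-2 fibre T[1,:,2] = [-9, 0] gives b = (1, 0); then c[k] = T[1,1,k] / (a[1]·b[1]) = [0, -9] / 1 = (0, -9).
Expanding (1, -1) ⊗ (1, 0) ⊗ (0, -9) reproduces all 8 entries of T, so T = (1, -1) ⊗ (1, 0) ⊗ (0, -9) and rank(T) ≤ 1.
Equivalently every frontal slice T[:,:,k] is c[k] times the rank-1 matrix (1, -1) ⊗ (1, 0). So T has rank 1 (it is nonzero).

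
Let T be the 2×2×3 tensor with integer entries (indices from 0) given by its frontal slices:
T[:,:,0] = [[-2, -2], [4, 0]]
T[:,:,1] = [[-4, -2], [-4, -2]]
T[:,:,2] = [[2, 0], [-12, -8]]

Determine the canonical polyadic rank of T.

Lower bound: the mode-3 unfolding of T (rows indexed by k, columns by (i,j) = (0,0), (0,1), (1,0), (1,1)) is [[-2, -2, 4, 0], [-4, -2, -4, -2], [2, 0, -12, -8]].
There the 3×3 minor on rows k ∈ {0, 1, 2}, columns (i,j) ∈ {(0,0), (0,1), (1,0)} is det [[-2, -2, 4], [-4, -2, -4], [2, 0, -12]] = 80 ≠ 0, so this unfolding has rank ≥ 3; CP rank is at least every unfolding rank, so rank(T) ≥ 3. (Unfolding ranks only ever bound the CP rank from below — rank(T) can be strictly larger than all of them — so the matching upper bound has to come from an explicit 3-term decomposition.)
Upper bound: T is a sum of 3 rank-1 terms, T = [1, -1] ⊗ [2, 1] ⊗ [-4, 2, 4] + [1, 0] ⊗ [2, 1] ⊗ [4, -4, -2] + [1, 2] ⊗ [1, 1] ⊗ [-2, 0, -2] (one valid choice — decompositions are not unique — normalised so each a, b is primitive with positive first nonzero entry; check it by expanding all entries), so rank(T) ≤ 3.
These bounds meet, so rank(T) = 3.

3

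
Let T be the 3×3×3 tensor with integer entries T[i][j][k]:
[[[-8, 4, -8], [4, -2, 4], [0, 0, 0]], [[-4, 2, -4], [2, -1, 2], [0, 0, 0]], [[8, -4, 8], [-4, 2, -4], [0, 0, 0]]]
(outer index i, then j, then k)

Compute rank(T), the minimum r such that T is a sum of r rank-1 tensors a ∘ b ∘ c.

1

Lower bound: T ≠ 0 (e.g. T[0,0,0] = -8), so rank(T) ≥ 1.
Upper bound: the mode-1 fibre T[:,0,0] = [-8, -4, 8] gives a = (2, 1, -2) (primitive direction); the mode-2 fibre T[0,:,0] = [-8, 4, 0] gives b = (2, -1, 0); then c[k] = T[0,0,k] / (a[0]·b[0]) = [-8, 4, -8] / 4 = (-2, 1, -2).
Expanding (2, 1, -2) ∘ (2, -1, 0) ∘ (-2, 1, -2) reproduces all 27 entries of T, so T = (2, 1, -2) ∘ (2, -1, 0) ∘ (-2, 1, -2) and rank(T) ≤ 1.
These bounds meet, so rank(T) = 1.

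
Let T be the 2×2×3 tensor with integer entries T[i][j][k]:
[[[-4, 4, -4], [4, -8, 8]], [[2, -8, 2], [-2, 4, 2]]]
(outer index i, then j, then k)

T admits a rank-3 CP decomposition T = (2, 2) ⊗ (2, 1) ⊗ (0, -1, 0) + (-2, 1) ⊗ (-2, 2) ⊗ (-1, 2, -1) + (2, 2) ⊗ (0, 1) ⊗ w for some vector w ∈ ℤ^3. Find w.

Subtract the known terms from T to get the rank-1 residual R = (2, 2) ⊗ (0, 1) ⊗ w, so R[i,j,k] = a[i]·b[j]·w[k]. Pick indices with nonzero a[0]·b[1] = (2)·(1) = 2. Only the fibre through (0,1,·) is needed: R[0,1,:] = T[0,1,:] − Σₗ aₗ[0]bₗ[1]cₗ = [4, -8, 8] − (2)·(1)·(0, -1, 0) − (-2)·(2)·(-1, 2, -1) = [0, 2, 4]. Then w[k] = R[0,1,k] / 2 for each k, giving w = [0, 2, 4] / 2 = (0, 1, 2).

w = (0, 1, 2)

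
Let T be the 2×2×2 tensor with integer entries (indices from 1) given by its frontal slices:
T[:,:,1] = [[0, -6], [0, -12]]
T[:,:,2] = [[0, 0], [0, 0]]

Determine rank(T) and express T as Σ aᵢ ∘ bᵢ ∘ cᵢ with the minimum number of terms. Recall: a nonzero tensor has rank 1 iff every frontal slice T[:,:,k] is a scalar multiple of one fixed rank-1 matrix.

rank(T) = 1

Lower bound: T ≠ 0 (e.g. T[1,2,1] = -6), so rank(T) ≥ 1.
Upper bound: the mode-1 fibre T[:,2,1] = [-6, -12] gives a = (1, 2) (primitive direction); the mode-2 fibre T[1,:,1] = [0, -6] gives b = (0, 1); then c[k] = T[1,2,k] / (a[1]·b[2]) = [-6, 0] / 1 = (-6, 0).
Expanding (1, 2) ∘ (0, 1) ∘ (-6, 0) reproduces all 8 entries of T, so T = (1, 2) ∘ (0, 1) ∘ (-6, 0) and rank(T) ≤ 1.
These bounds meet, so rank(T) = 1.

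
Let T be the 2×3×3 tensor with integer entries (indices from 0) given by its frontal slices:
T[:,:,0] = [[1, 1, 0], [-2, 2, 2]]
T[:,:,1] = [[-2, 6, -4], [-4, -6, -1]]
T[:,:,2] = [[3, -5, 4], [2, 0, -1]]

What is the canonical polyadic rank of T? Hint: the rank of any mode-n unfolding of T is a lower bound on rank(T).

Lower bound: in the mode-3 unfolding of T (rows indexed by k, columns by (i,j)) the 3×3 minor on rows k ∈ {0, 1, 2}, columns (i,j) ∈ {(0,0), (0,1), (1,1)} is det [[1, 1, 2], [-2, 6, -6], [3, -5, 0]] = -64 ≠ 0, so that unfolding has rank ≥ 3 and hence rank(T) ≥ 3 (CP rank is at least every unfolding rank, though it can be larger).
Upper bound: T is a sum of 3 rank-1 terms, T = [0, 1] ⊗ [0, 2, 1] ⊗ [2, -1, -1] + [1, -2] ⊗ [1, 1, 0] ⊗ [1, 2, -1] + [1, 0] ⊗ [1, -1, 1] ⊗ [0, -4, 4] (written with every a and b primitive with positive leading entry and the scale carried by c; CP decompositions are not unique, and this one is verified by expanding entrywise), so rank(T) ≤ 3.
These bounds meet, so rank(T) = 3.

3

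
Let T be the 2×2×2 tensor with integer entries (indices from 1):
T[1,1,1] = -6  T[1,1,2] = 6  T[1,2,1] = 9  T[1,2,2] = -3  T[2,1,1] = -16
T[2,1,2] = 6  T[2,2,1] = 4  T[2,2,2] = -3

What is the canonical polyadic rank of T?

2

Lower bound: the mode-1 unfolding of T (rows indexed by i, columns by (j,k) = (1,1), (1,2), (2,1), (2,2)) is [[-6, 6, 9, -3], [-16, 6, 4, -3]].
There the 2×2 minor on rows i ∈ {1, 2}, columns (j,k) ∈ {(1,1), (1,2)} is det [[-6, 6], [-16, 6]] = 60 ≠ 0, so this unfolding has rank ≥ 2; CP rank is at least every unfolding rank, so rank(T) ≥ 2. (Unfolding ranks only ever bound the CP rank from below — rank(T) can be strictly larger than all of them — so the matching upper bound has to come from an explicit 2-term decomposition.)
Upper bound — finding two terms. Write S_k = T[:,:,k] for the frontal slices: S₁ = [[-6, 9], [-16, 4]], S₂ = [[6, -3], [6, -3]].
If T = a₁ (x) b₁ (x) c₁ + a₂ (x) b₂ (x) c₂ then each S_k = c₁[k]·a₁b₁ᵀ + c₂[k]·a₂b₂ᵀ. S₁ and S₂ are linearly independent, so a₁b₁ᵀ and a₂b₂ᵀ must span the same plane of matrices: they are the rank-1 matrices of the form x·S₁ + y·S₂.
det(x·S₁ + y·S₂) is 120·x² − 60·xy = 60·(2·x − y)(x), vanishing at (x:y) = (1:2) and (0:1).
M₁ = S₁ + 2·S₂ = [[6, 3], [-4, -2]] = [3, -2][2, 1]ᵀ and M₂ = S₂ = [[6, -3], [6, -3]] = 3·[1, 1][2, -1]ᵀ, so take a₁ = [3, -2], b₁ = [2, 1], a₂ = [1, 1], b₂ = [2, -1].
Each slice is an integer combination of E₁ = a₁b₁ᵀ and E₂ = a₂b₂ᵀ: S₁ = E₁ − 6·E₂, S₂ = 3·E₂; reading off coefficients, c₁ = [1, 0] and c₂ = [-6, 3].
Hence T = [3, -2] (x) [2, 1] (x) [1, 0] + [1, 1] (x) [2, -1] (x) [-6, 3], so rank(T) ≤ 2.
These bounds meet, so rank(T) = 2.
Check entry T[1,1,1] = -6: (3)·(2)·(1) + (1)·(2)·(-6) = -6.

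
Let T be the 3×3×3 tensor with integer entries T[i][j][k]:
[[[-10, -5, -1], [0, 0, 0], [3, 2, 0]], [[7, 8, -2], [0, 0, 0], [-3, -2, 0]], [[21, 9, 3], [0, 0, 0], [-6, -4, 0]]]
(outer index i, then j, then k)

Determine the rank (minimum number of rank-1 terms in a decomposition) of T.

Lower bound: the mode-1 unfolding of T (rows indexed by i, columns by (j,k) = (0,0), (0,1), (0,2), (1,0), (1,1), (1,2), (2,0), (2,1), (2,2)) is [[-10, -5, -1, 0, 0, 0, 3, 2, 0], [7, 8, -2, 0, 0, 0, -3, -2, 0], [21, 9, 3, 0, 0, 0, -6, -4, 0]].
There the 2×2 minor on rows i ∈ {0, 1}, columns (j,k) ∈ {(0,0), (0,1)} is det [[-10, -5], [7, 8]] = -45 ≠ 0, so this unfolding has rank ≥ 2; CP rank is at least every unfolding rank, so rank(T) ≥ 2. (Unfolding ranks only ever bound the CP rank from below — rank(T) can be strictly larger than all of them — so the matching upper bound has to come from an explicit 2-term decomposition.)
Upper bound — finding two terms. Write S_k = T[:,:,k] for the frontal slices: S₀ = [[-10, 0, 3], [7, 0, -3], [21, 0, -6]], S₁ = [[-5, 0, 2], [8, 0, -2], [9, 0, -4]], S₂ = [[-1, 0, 0], [-2, 0, 0], [3, 0, 0]].
If T = a₁ (x) b₁ (x) c₁ + a₂ (x) b₂ (x) c₂ then each S_k = c₁[k]·a₁b₁ᵀ + c₂[k]·a₂b₂ᵀ. S₀ and S₁ are linearly independent, so a₁b₁ᵀ and a₂b₂ᵀ must span the same plane of matrices: they are the rank-1 matrices of the form x·S₀ + y·S₁.
The 2×2 minor of x·S₀ + y·S₁ on rows {0,1}, columns {0,2} is 9·x² − 3·xy − 6·y² = 3·(3·x + 2·y)(x − y), vanishing at (x:y) = (2:-3) and (1:1).
M₁ = 2·S₀ − 3·S₁ = [[-5, 0, 0], [-10, 0, 0], [15, 0, 0]] = (-5)·[1, 2, -3][1, 0, 0]ᵀ and M₂ = S₀ + S₁ = [[-15, 0, 5], [15, 0, -5], [30, 0, -10]] = (-5)·[1, -1, -2][3, 0, -1]ᵀ, so take a₁ = [1, 2, -3], b₁ = [1, 0, 0], a₂ = [1, -1, -2], b₂ = [3, 0, -1].
Each slice is an integer combination of E₁ = a₁b₁ᵀ and E₂ = a₂b₂ᵀ: S₀ = −E₁ − 3·E₂, S₁ = E₁ − 2·E₂, S₂ = −E₁; reading off coefficients, c₁ = [-1, 1, -1] and c₂ = [-3, -2, 0].
Hence T = [1, 2, -3] (x) [1, 0, 0] (x) [-1, 1, -1] + [1, -1, -2] (x) [3, 0, -1] (x) [-3, -2, 0], so rank(T) ≤ 2.
These bounds meet, so rank(T) = 2.

2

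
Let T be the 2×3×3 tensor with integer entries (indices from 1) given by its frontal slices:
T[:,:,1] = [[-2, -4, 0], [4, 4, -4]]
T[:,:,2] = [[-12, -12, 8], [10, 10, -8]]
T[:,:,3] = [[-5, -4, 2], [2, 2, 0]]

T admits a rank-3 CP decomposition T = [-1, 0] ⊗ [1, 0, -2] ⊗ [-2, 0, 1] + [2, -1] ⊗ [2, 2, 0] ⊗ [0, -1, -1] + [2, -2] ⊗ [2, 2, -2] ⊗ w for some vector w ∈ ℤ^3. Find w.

w = [-1, -2, 0]

Subtract the known terms from T to get the rank-1 residual R = [2, -2] ⊗ [2, 2, -2] ⊗ w, so R[i,j,k] = a[i]·b[j]·w[k]. Pick indices with nonzero a[1]·b[1] = (2)·(2) = 4. Only the fibre through (1,1,·) is needed: R[1,1,:] = T[1,1,:] − Σₗ aₗ[1]bₗ[1]cₗ = [-2, -12, -5] − (-1)·(1)·[-2, 0, 1] − (2)·(2)·[0, -1, -1] = [-4, -8, 0]. Then w[k] = R[1,1,k] / 4 for each k, giving w = [-4, -8, 0] / 4 = [-1, -2, 0].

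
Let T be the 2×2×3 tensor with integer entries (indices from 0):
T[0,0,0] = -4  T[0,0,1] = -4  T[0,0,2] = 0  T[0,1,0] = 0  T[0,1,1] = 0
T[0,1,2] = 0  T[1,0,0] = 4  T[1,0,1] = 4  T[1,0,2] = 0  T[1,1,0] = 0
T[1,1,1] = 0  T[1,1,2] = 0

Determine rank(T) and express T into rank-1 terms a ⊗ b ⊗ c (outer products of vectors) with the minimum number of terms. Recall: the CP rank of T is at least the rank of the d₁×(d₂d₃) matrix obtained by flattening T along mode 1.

rank(T) = 1

Lower bound: T ≠ 0 (e.g. T[0,0,0] = -4), so rank(T) ≥ 1.
Upper bound: if T = a ⊗ b ⊗ c then every fibre of T is a multiple of the corresponding factor, so read the factors off the fibres through the nonzero entry T[0,0,0] = -4.
The mode-1 fibre T[:,0,0] = [-4, 4] gives a = (1, -1) (primitive direction); the mode-2 fibre T[0,:,0] = [-4, 0] gives b = (1, 0); then c[k] = T[0,0,k] / (a[0]·b[0]) = [-4, -4, 0] / 1 = (-4, -4, 0).
Expanding (1, -1) ⊗ (1, 0) ⊗ (-4, -4, 0) reproduces all 12 entries of T, so T = (1, -1) ⊗ (1, 0) ⊗ (-4, -4, 0) and rank(T) ≤ 1.
These bounds meet, so rank(T) = 1.
Check entry T[0,1,1] = 0: (1)·(0)·(-4) = 0.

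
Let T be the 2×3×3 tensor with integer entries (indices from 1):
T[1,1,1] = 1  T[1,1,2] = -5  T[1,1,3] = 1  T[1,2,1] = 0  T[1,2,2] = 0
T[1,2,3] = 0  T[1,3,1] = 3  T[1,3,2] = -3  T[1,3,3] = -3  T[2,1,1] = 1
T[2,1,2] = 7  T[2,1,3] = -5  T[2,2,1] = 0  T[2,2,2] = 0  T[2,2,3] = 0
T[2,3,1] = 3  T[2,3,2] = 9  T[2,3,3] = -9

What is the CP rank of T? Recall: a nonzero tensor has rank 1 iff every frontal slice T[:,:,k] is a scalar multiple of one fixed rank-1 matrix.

2

Lower bound: the mode-3 unfolding of T (rows indexed by k, columns by (i,j) = (1,1), (1,2), (1,3), (2,1), (2,2), (2,3)) is [[1, 0, 3, 1, 0, 3], [-5, 0, -3, 7, 0, 9], [1, 0, -3, -5, 0, -9]].
There the 2×2 minor on rows k ∈ {1, 2}, columns (i,j) ∈ {(1,1), (1,3)} is det [[1, 3], [-5, -3]] = 12 ≠ 0, so this unfolding has rank ≥ 2; CP rank is at least every unfolding rank, so rank(T) ≥ 2. (This is only a lower bound: in general the CP rank may exceed every unfolding rank, so we still need to exhibit 2 rank-1 terms summing to T.)
Upper bound — finding two terms. Write S_k = T[:,:,k] for the frontal slices: S₁ = [[1, 0, 3], [1, 0, 3]], S₂ = [[-5, 0, -3], [7, 0, 9]], S₃ = [[1, 0, -3], [-5, 0, -9]].
If T = a₁ ⊗ b₁ ⊗ c₁ + a₂ ⊗ b₂ ⊗ c₂ then each S_k = c₁[k]·a₁b₁ᵀ + c₂[k]·a₂b₂ᵀ. S₁ and S₂ are linearly independent, so a₁b₁ᵀ and a₂b₂ᵀ must span the same plane of matrices: they are the rank-1 matrices of the form x·S₁ + y·S₂.
The 2×2 minor of x·S₁ + y·S₂ on rows {1,2}, columns {1,3} is −24·xy − 24·y² = (-24)·(y)(x + y), vanishing at (x:y) = (1:0) and (1:-1).
M₁ = S₁ = [[1, 0, 3], [1, 0, 3]] = [1, 1][1, 0, 3]ᵀ and M₂ = S₁ − S₂ = [[6, 0, 6], [-6, 0, -6]] = 6·[1, -1][1, 0, 1]ᵀ, so take a₁ = [1, 1], b₁ = [1, 0, 3], a₂ = [1, -1], b₂ = [1, 0, 1].
Each slice is an integer combination of E₁ = a₁b₁ᵀ and E₂ = a₂b₂ᵀ: S₁ = E₁, S₂ = E₁ − 6·E₂, S₃ = −2·E₁ + 3·E₂; reading off coefficients, c₁ = [1, 1, -2] and c₂ = [0, -6, 3].
Hence T = [1, 1] ⊗ [1, 0, 3] ⊗ [1, 1, -2] + [1, -1] ⊗ [1, 0, 1] ⊗ [0, -6, 3], so rank(T) ≤ 2.
These bounds meet, so rank(T) = 2.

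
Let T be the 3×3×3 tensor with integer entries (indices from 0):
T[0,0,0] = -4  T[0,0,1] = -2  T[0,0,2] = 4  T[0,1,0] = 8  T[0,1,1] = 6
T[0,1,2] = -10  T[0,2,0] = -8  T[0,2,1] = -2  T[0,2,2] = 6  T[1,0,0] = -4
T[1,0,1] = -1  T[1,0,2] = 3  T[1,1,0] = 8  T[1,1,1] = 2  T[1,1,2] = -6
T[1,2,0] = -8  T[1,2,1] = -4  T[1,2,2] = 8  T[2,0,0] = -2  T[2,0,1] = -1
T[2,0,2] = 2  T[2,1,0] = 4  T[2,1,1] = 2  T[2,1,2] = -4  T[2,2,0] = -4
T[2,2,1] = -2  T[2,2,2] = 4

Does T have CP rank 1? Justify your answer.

No

The mode-1 unfolding of T (rows indexed by i, columns by (j,k) = (0,0), (0,1), (0,2), (1,0), (1,1), (1,2), (2,0), (2,1), (2,2)) is [[-4, -2, 4, 8, 6, -10, -8, -2, 6], [-4, -1, 3, 8, 2, -6, -8, -4, 8], [-2, -1, 2, 4, 2, -4, -4, -2, 4]].
There the 3×3 minor on rows i ∈ {0, 1, 2}, columns (j,k) ∈ {(0,0), (0,1), (1,1)} is det [[-4, -2, 6], [-4, -1, 2], [-2, -1, 2]] = 4 ≠ 0, so this unfolding has rank ≥ 3; CP rank is at least every unfolding rank, so rank(T) ≥ 3.
In particular rank(T) ≥ 3 > 1, so T is not rank-1.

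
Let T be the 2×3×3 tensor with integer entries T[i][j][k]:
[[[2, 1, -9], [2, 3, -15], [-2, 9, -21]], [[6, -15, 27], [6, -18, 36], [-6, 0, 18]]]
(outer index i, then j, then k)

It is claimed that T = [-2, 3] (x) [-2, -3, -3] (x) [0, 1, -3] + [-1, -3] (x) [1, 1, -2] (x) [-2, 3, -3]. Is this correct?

Reconstruct entry (0,2,0) from the claimed factors: Σₗ aₗ[0]bₗ[2]cₗ[0] = (-2)·(-3)·(0) + (-1)·(-2)·(-2) = -4, but T[0,2,0] = -2. The claim is false.

No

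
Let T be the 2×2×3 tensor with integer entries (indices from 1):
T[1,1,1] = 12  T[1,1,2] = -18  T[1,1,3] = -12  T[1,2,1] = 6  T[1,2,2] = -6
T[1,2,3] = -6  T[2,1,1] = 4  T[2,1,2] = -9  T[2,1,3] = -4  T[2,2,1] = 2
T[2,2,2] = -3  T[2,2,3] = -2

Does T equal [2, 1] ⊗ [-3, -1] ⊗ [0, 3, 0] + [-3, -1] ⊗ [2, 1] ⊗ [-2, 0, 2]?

Yes

Reconstruct entrywise from the claimed factors. For example, T[1,1,2] = -18 and Σₗ aₗ[1]bₗ[1]cₗ[2] = (2)·(-3)·(3) + (-3)·(2)·(0) = -18; checking all 12 entries, every one matches. The claim holds.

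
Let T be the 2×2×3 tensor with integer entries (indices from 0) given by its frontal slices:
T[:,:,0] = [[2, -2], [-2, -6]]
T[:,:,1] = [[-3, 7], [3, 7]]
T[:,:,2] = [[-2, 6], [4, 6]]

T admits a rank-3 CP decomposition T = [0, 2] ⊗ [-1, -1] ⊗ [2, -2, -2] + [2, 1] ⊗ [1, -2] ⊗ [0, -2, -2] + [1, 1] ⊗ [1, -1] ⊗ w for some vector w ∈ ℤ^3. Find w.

Subtract the known terms from T to get the rank-1 residual R = [1, 1] ⊗ [1, -1] ⊗ w, so R[i,j,k] = a[i]·b[j]·w[k]. Pick indices with nonzero a[0]·b[0] = (1)·(1) = 1. Only the fibre through (0,0,·) is needed: R[0,0,:] = T[0,0,:] − Σₗ aₗ[0]bₗ[0]cₗ = [2, -3, -2] − (0)·(-1)·[2, -2, -2] − (2)·(1)·[0, -2, -2] = [2, 1, 2]. Then w[k] = R[0,0,k] / 1 for each k, giving w = [2, 1, 2] / 1 = [2, 1, 2].

w = [2, 1, 2]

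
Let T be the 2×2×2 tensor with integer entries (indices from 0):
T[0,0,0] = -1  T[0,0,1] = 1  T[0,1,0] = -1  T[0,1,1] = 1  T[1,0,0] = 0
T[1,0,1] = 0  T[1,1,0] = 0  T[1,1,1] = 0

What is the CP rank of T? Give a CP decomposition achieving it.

rank(T) = 1

Lower bound: T ≠ 0 (e.g. T[0,0,0] = -1), so rank(T) ≥ 1.
Upper bound: if T = a ⊗ b ⊗ c then every fibre of T is a multiple of the corresponding factor, so read the factors off the fibres through the nonzero entry T[0,0,0] = -1.
The mode-1 fibre T[:,0,0] = [-1, 0] gives a = [1, 0] (primitive direction); the mode-2 fibre T[0,:,0] = [-1, -1] gives b = [1, 1]; then c[k] = T[0,0,k] / (a[0]·b[0]) = [-1, 1] / 1 = [-1, 1].
Expanding [1, 0] ⊗ [1, 1] ⊗ [-1, 1] reproduces all 8 entries of T, so T = [1, 0] ⊗ [1, 1] ⊗ [-1, 1] and rank(T) ≤ 1.
These bounds meet, so rank(T) = 1.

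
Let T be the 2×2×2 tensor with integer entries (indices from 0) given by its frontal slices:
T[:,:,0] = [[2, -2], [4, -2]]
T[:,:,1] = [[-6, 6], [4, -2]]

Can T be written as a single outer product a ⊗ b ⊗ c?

The mode-1 unfolding of T (rows indexed by i, columns by (j,k) = (0,0), (0,1), (1,0), (1,1)) is [[2, -6, -2, 6], [4, 4, -2, -2]].
There the 2×2 minor on rows i ∈ {0, 1}, columns (j,k) ∈ {(0,0), (0,1)} is det [[2, -6], [4, 4]] = 32 ≠ 0, so this unfolding has rank ≥ 2; CP rank is at least every unfolding rank, so rank(T) ≥ 2.
In particular rank(T) ≥ 2 > 1, so T is not rank-1.

No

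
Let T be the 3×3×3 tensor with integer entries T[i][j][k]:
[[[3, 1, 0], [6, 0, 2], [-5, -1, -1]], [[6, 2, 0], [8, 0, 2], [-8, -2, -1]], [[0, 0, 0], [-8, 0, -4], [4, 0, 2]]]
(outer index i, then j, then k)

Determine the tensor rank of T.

3

Lower bound: the mode-2 unfolding of T (rows indexed by j, columns by (i,k) = (0,0), (0,1), (0,2), (1,0), (1,1), (1,2), (2,0), (2,1), (2,2)) is [[3, 1, 0, 6, 2, 0, 0, 0, 0], [6, 0, 2, 8, 0, 2, -8, 0, -4], [-5, -1, -1, -8, -2, -1, 4, 0, 2]].
There the 3×3 minor on rows j ∈ {0, 1, 2}, columns (i,k) ∈ {(0,0), (0,1), (0,2)} is det [[3, 1, 0], [6, 0, 2], [-5, -1, -1]] = 2 ≠ 0, so this unfolding has rank ≥ 3; CP rank is at least every unfolding rank, so rank(T) ≥ 3. (Flattening ranks never certify an upper bound on CP rank; for that we must actually write T with 3 rank-1 terms.)
Upper bound: T is a sum of 3 rank-1 terms, T = [1, 1, -2] (x) [0, 2, -1] (x) [2, 0, 1] + [1, 2, 0] (x) [1, 0, -1] (x) [2, 1, 0] + [1, 2, 0] (x) [1, 2, -1] (x) [1, 0, 0] (written with every a and b primitive with positive leading entry and the scale carried by c; CP decompositions are not unique, and this one is verified by expanding entrywise), so rank(T) ≤ 3.
These bounds meet, so rank(T) = 3.
Check entry T[1,2,1] = -2: (1)·(-1)·(0) + (2)·(-1)·(1) + (2)·(-1)·(0) = -2.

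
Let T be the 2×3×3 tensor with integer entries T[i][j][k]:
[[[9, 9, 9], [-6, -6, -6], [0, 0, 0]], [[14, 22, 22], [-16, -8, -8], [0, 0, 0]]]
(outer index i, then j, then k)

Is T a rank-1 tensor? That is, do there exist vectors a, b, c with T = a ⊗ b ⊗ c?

No

The mode-1 unfolding of T (rows indexed by i, columns by (j,k) = (0,0), (0,1), (0,2), (1,0), (1,1), (1,2), (2,0), (2,1), (2,2)) is [[9, 9, 9, -6, -6, -6, 0, 0, 0], [14, 22, 22, -16, -8, -8, 0, 0, 0]].
There the 2×2 minor on rows i ∈ {0, 1}, columns (j,k) ∈ {(0,0), (0,1)} is det [[9, 9], [14, 22]] = 72 ≠ 0, so this unfolding has rank ≥ 2; CP rank is at least every unfolding rank, so rank(T) ≥ 2.
In particular rank(T) ≥ 2 > 1, so T is not rank-1.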